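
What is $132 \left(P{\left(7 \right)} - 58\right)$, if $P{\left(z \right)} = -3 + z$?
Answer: $-7128$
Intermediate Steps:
$132 \left(P{\left(7 \right)} - 58\right) = 132 \left(\left(-3 + 7\right) - 58\right) = 132 \left(4 - 58\right) = 132 \left(-54\right) = -7128$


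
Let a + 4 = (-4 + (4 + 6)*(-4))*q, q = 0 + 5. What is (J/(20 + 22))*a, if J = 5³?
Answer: -2000/3 ≈ -666.67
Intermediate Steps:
q = 5
a = -224 (a = -4 + (-4 + (4 + 6)*(-4))*5 = -4 + (-4 + 10*(-4))*5 = -4 + (-4 - 40)*5 = -4 - 44*5 = -4 - 220 = -224)
J = 125
(J/(20 + 22))*a = (125/(20 + 22))*(-224) = (125/42)*(-224) = -2000/3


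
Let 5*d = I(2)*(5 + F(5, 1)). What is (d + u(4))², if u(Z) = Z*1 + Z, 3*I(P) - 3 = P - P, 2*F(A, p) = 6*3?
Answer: 2916/25 ≈ 116.64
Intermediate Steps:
F(A, p) = 9 (F(A, p) = (6*3)/2 = (½)*18 = 9)
I(P) = 1 (I(P) = 1 + (P - P)/3 = 1 + (⅓)*0 = 1 + 0 = 1)
d = 14/5 (d = (1*(5 + 9))/5 = (1*14)/5 = (⅕)*14 = 14/5 ≈ 2.8000)
u(Z) = 2*Z (u(Z) = Z + Z = 2*Z)
(d + u(4))² = (14/5 + 2*4)² = (14/5 + 8)² = (54/5)² = 2916/25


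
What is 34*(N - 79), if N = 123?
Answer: 1496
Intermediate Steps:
34*(N - 79) = 34*(123 - 79) = 34*44 = 1496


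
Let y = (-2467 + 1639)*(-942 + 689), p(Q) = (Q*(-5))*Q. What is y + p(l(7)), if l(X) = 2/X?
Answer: 10264696/49 ≈ 2.0948e+5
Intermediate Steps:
p(Q) = -5*Q**2 (p(Q) = (-5*Q)*Q = -5*Q**2)
y = 209484 (y = -828*(-253) = 209484)
y + p(l(7)) = 209484 - 5*(2/7)**2 = 209484 - 5*4/49 = 209484 - 20/49 = 10264696/49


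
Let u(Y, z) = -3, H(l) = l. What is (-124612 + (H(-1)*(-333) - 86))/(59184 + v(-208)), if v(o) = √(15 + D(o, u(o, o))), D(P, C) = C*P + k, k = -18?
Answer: -54521616/25946261 + 8291*√69/77838783 ≈ -2.1004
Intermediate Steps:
D(P, C) = -18 + C*P (D(P, C) = C*P - 18 = -18 + C*P)
v(o) = √(-3 - 3*o) (v(o) = √(15 + (-18 - 3*o)) = √(-3 - 3*o))
(-124612 + (H(-1)*(-333) - 86))/(59184 + v(-208)) = (-124612 + (-1*(-333) - 86))/(59184 + √(-3 - 3*(-208))) = (-124612 + (333 - 86))/(59184 + √(-3 + 624)) = (-124612 + 247)/(59184 + √621) = -124365/(59184 + 3*√69)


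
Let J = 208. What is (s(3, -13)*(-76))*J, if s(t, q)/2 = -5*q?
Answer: -2055040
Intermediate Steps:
s(t, q) = -10*q (s(t, q) = 2*(-5*q) = -10*q)
(s(3, -13)*(-76))*J = (-10*(-13)*(-76))*208 = (130*(-76))*208 = -9880*208 = -2055040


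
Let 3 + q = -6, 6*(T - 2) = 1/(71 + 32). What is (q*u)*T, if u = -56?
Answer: 103908/103 ≈ 1008.8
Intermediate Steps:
T = 1237/618 (T = 2 + 1/(6*(71 + 32)) = 2 + (1/6)/103 = 2 + (1/6)*(1/103) = 2 + 1/618 = 1237/618 ≈ 2.0016)
q = -9 (q = -3 - 6 = -9)
(q*u)*T = -9*(-56)*(1237/618) = 504*(1237/618) = 103908/103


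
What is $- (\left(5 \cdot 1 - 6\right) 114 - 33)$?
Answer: $147$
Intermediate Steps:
$- (\left(5 \cdot 1 - 6\right) 114 - 33) = - (\left(5 - 6\right) 114 - 33) = - (\left(-1\right) 114 - 33) = - (-114 - 33) = \left(-1\right) \left(-147\right) = 147$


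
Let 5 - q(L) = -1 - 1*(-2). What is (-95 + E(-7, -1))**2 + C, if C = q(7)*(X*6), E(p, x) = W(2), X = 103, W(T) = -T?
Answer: 11881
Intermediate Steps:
E(p, x) = -2 (E(p, x) = -1*2 = -2)
q(L) = 4 (q(L) = 5 - (-1 - 1*(-2)) = 5 - (-1 + 2) = 5 - 1*1 = 5 - 1 = 4)
C = 2472 (C = 4*(103*6) = 4*618 = 2472)
(-95 + E(-7, -1))**2 + C = (-95 - 2)**2 + 2472 = (-97)**2 + 2472 = 9409 + 2472 = 11881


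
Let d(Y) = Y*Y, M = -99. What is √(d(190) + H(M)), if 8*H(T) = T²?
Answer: √597202/4 ≈ 193.20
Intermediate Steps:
d(Y) = Y²
H(T) = T²/8
√(d(190) + H(M)) = √(190² + (⅛)*(-99)²) = √(36100 + (⅛)*9801) = √(36100 + 9801/8) = √(298601/8) = √597202/4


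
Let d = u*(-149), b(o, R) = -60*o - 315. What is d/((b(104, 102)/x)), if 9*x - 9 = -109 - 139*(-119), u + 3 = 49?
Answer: 4899418/2565 ≈ 1910.1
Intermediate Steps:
b(o, R) = -315 - 60*o
u = 46 (u = -3 + 49 = 46)
x = 16441/9 (x = 1 + (-109 - 139*(-119))/9 = 1 + (-109 + 16541)/9 = 1 + (⅑)*16432 = 1 + 16432/9 = 16441/9 ≈ 1826.8)
d = -6854 (d = 46*(-149) = -6854)
d/((b(104, 102)/x)) = -6854*16441/(9*(-315 - 60*104)) = -6854*16441/(9*(-315 - 6240)) = -6854/((-6555*9/16441)) = -6854/(-58995/16441) = -6854*(-16441/58995) = 4899418/2565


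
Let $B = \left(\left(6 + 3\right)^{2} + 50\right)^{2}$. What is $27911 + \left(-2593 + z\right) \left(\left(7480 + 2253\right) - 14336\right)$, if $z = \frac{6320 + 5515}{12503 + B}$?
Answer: $\frac{39425610095}{3296} \approx 1.1962 \cdot 10^{7}$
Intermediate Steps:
$B = 17161$ ($B = \left(9^{2} + 50\right)^{2} = \left(81 + 50\right)^{2} = 131^{2} = 17161$)
$z = \frac{1315}{3296}$ ($z = \frac{6320 + 5515}{12503 + 17161} = \frac{11835}{29664} = 11835 \cdot \frac{1}{29664} = \frac{1315}{3296} \approx 0.39897$)
$27911 + \left(-2593 + z\right) \left(\left(7480 + 2253\right) - 14336\right) = 27911 + \left(-2593 + \frac{1315}{3296}\right) \left(\left(7480 + 2253\right) - 14336\right) = 27911 - \frac{8545213 \left(9733 - 14336\right)}{3296} = 27911 - - \frac{39333615439}{3296} = 27911 + \frac{39333615439}{3296} = \frac{39425610095}{3296}$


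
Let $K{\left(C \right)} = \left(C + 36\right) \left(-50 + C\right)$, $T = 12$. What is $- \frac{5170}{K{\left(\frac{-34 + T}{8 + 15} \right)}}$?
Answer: $\frac{1367465}{472316} \approx 2.8952$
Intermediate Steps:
$K{\left(C \right)} = \left(-50 + C\right) \left(36 + C\right)$ ($K{\left(C \right)} = \left(36 + C\right) \left(-50 + C\right) = \left(-50 + C\right) \left(36 + C\right)$)
$- \frac{5170}{K{\left(\frac{-34 + T}{8 + 15} \right)}} = - \frac{5170}{-1800 + \left(\frac{-34 + 12}{8 + 15}\right)^{2} - 14 \frac{-34 + 12}{8 + 15}} = - \frac{5170}{-1800 + \left(- \frac{22}{23}\right)^{2} - 14 \left(- \frac{22}{23}\right)} = - \frac{5170}{-1800 + \left(\left(-22\right) \frac{1}{23}\right)^{2} - 14 \left(\left(-22\right) \frac{1}{23}\right)} = - \frac{5170}{-1800 + \left(- \frac{22}{23}\right)^{2} - - \frac{308}{23}} = - \frac{5170}{-1800 + \frac{484}{529} + \frac{308}{23}} = - \frac{5170}{- \frac{944632}{529}} = \left(-5170\right) \left(- \frac{529}{944632}\right) = \frac{1367465}{472316}$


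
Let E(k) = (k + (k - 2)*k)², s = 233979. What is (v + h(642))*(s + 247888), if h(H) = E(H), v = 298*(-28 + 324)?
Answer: 81604390732399964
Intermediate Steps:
v = 88208 (v = 298*296 = 88208)
E(k) = (k + k*(-2 + k))² (E(k) = (k + (-2 + k)*k)² = (k + k*(-2 + k))²)
h(H) = H²*(-1 + H)²
(v + h(642))*(s + 247888) = (88208 + 642²*(-1 + 642)²)*(233979 + 247888) = (88208 + 412164*641²)*481867 = (88208 + 412164*410881)*481867 = (88208 + 169350356484)*481867 = 169350444692*481867 = 81604390732399964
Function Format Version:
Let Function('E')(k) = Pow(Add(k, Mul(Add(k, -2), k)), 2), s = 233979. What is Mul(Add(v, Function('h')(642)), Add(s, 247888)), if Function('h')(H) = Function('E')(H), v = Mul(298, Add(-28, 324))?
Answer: 81604390732399964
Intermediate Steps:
v = 88208 (v = Mul(298, 296) = 88208)
Function('E')(k) = Pow(Add(k, Mul(k, Add(-2, k))), 2) (Function('E')(k) = Pow(Add(k, Mul(Add(-2, k), k)), 2) = Pow(Add(k, Mul(k, Add(-2, k))), 2))
Function('h')(H) = Mul(Pow(H, 2), Pow(Add(-1, H), 2))
Mul(Add(v, Function('h')(642)), Add(s, 247888)) = Mul(Add(88208, Mul(Pow(642, 2), Pow(Add(-1, 642), 2))), Add(233979, 247888)) = Mul(Add(88208, Mul(412164, Pow(641, 2))), 481867) = Mul(Add(88208, Mul(412164, 410881)), 481867) = Mul(Add(88208, 169350356484), 481867) = Mul(169350444692, 481867) = 81604390732399964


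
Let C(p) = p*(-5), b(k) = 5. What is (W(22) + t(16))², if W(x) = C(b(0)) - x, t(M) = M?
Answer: 961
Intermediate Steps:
C(p) = -5*p
W(x) = -25 - x (W(x) = -5*5 - x = -25 - x)
(W(22) + t(16))² = ((-25 - 1*22) + 16)² = ((-25 - 22) + 16)² = (-47 + 16)² = (-31)² = 961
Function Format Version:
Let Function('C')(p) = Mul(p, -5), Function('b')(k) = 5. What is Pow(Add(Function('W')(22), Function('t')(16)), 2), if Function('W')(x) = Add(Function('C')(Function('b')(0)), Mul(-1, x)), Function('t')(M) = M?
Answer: 961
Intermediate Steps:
Function('C')(p) = Mul(-5, p)
Function('W')(x) = Add(-25, Mul(-1, x)) (Function('W')(x) = Add(Mul(-5, 5), Mul(-1, x)) = Add(-25, Mul(-1, x)))
Pow(Add(Function('W')(22), Function('t')(16)), 2) = Pow(Add(Add(-25, Mul(-1, 22)), 16), 2) = Pow(Add(Add(-25, -22), 16), 2) = Pow(Add(-47, 16), 2) = Pow(-31, 2) = 961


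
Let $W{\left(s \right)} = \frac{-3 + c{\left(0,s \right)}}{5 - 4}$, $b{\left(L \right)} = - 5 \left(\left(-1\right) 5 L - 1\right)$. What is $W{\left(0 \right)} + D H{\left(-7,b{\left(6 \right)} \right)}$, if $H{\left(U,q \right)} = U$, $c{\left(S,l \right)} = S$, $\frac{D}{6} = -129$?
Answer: $5415$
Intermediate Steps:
$D = -774$ ($D = 6 \left(-129\right) = -774$)
$b{\left(L \right)} = 5 + 25 L$ ($b{\left(L \right)} = - 5 \left(- 5 L - 1\right) = - 5 \left(-1 - 5 L\right) = 5 + 25 L$)
$W{\left(s \right)} = -3$ ($W{\left(s \right)} = \frac{-3 + 0}{5 - 4} = - \frac{3}{1} = \left(-3\right) 1 = -3$)
$W{\left(0 \right)} + D H{\left(-7,b{\left(6 \right)} \right)} = -3 - -5418 = -3 + 5418 = 5415$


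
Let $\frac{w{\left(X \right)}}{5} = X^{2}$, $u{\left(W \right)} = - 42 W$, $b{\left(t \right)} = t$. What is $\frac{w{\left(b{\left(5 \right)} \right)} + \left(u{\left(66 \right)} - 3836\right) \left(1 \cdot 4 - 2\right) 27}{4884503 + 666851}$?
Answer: $- \frac{356707}{5551354} \approx -0.064256$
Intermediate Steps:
$w{\left(X \right)} = 5 X^{2}$
$\frac{w{\left(b{\left(5 \right)} \right)} + \left(u{\left(66 \right)} - 3836\right) \left(1 \cdot 4 - 2\right) 27}{4884503 + 666851} = \frac{5 \cdot 5^{2} + \left(\left(-42\right) 66 - 3836\right) \left(1 \cdot 4 - 2\right) 27}{4884503 + 666851} = \frac{5 \cdot 25 + \left(-2772 - 3836\right) \left(4 - 2\right) 27}{5551354} = \left(125 - 6608 \cdot 2 \cdot 27\right) \frac{1}{5551354} = \left(125 - 356832\right) \frac{1}{5551354} = \left(-356707\right) \frac{1}{5551354} = - \frac{356707}{5551354}$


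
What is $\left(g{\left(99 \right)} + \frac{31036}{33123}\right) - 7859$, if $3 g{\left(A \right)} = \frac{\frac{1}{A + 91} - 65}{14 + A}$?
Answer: $- \frac{5588404218179}{711150810} \approx -7858.3$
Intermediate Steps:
$g{\left(A \right)} = \frac{-65 + \frac{1}{91 + A}}{3 \left(14 + A\right)}$ ($g{\left(A \right)} = \frac{\left(\frac{1}{A + 91} - 65\right) \frac{1}{14 + A}}{3} = \frac{\left(\frac{1}{91 + A} - 65\right) \frac{1}{14 + A}}{3} = \frac{\left(-65 + \frac{1}{91 + A}\right) \frac{1}{14 + A}}{3} = \frac{\frac{1}{14 + A} \left(-65 + \frac{1}{91 + A}\right)}{3} = \frac{-65 + \frac{1}{91 + A}}{3 \left(14 + A\right)}$)
$\left(g{\left(99 \right)} + \frac{31036}{33123}\right) - 7859 = \left(\frac{-5914 - 6435}{3 \left(1274 + 99^{2} + 105 \cdot 99\right)} + \frac{31036}{33123}\right) - 7859 = \left(\frac{-5914 - 6435}{3 \left(1274 + 9801 + 10395\right)} + 31036 \cdot \frac{1}{33123}\right) - 7859 = \left(\frac{1}{3} \cdot \frac{1}{21470} \left(-12349\right) + \frac{31036}{33123}\right) - 7859 = \left(- \frac{12349}{64410} + \frac{31036}{33123}\right) - 7859 = \frac{529997611}{711150810} - 7859 = - \frac{5588404218179}{711150810}$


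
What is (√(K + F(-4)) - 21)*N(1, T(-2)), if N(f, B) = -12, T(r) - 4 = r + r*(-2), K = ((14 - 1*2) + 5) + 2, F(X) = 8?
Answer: 252 - 36*√3 ≈ 189.65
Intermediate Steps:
K = 19 (K = ((14 - 2) + 5) + 2 = (12 + 5) + 2 = 17 + 2 = 19)
T(r) = 4 - r (T(r) = 4 + (r + r*(-2)) = 4 + (r - 2*r) = 4 - r)
(√(K + F(-4)) - 21)*N(1, T(-2)) = (√(19 + 8) - 21)*(-12) = (√27 - 21)*(-12) = (3*√3 - 21)*(-12) = (-21 + 3*√3)*(-12) = 252 - 36*√3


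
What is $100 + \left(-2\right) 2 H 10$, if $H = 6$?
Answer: $-140$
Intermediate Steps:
$100 + \left(-2\right) 2 H 10 = 100 + \left(-2\right) 2 \cdot 6 \cdot 10 = 100 + \left(-4\right) 6 \cdot 10 = 100 - 240 = -140$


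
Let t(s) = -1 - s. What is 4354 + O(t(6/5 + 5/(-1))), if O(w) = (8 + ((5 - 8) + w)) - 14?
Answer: 21739/5 ≈ 4347.8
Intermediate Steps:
O(w) = -9 + w (O(w) = (8 + (-3 + w)) - 14 = (5 + w) - 14 = -9 + w)
4354 + O(t(6/5 + 5/(-1))) = 4354 + (-9 + (-1 - (6/5 + 5/(-1)))) = 4354 + (-9 + (-1 - (6*(1/5) + 5*(-1)))) = 4354 + (-9 + (-1 - (6/5 - 5))) = 4354 + (-9 + (-1 - 1*(-19/5))) = 4354 + (-9 + (-1 + 19/5)) = 4354 + (-9 + 14/5) = 4354 - 31/5 = 21739/5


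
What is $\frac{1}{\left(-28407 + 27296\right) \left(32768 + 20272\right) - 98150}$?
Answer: $- \frac{1}{59025590} \approx -1.6942 \cdot 10^{-8}$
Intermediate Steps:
$\frac{1}{\left(-28407 + 27296\right) \left(32768 + 20272\right) - 98150} = \frac{1}{\left(-1111\right) 53040 - 98150} = \frac{1}{-58927440 - 98150} = \frac{1}{-59025590} = - \frac{1}{59025590}$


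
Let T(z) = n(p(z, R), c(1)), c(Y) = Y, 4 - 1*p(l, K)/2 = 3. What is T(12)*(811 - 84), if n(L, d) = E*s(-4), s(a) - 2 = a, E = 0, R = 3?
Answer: 0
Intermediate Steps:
p(l, K) = 2 (p(l, K) = 8 - 2*3 = 8 - 6 = 2)
s(a) = 2 + a
n(L, d) = 0 (n(L, d) = 0*(2 - 4) = 0*(-2) = 0)
T(z) = 0
T(12)*(811 - 84) = 0*(811 - 84) = 0*727 = 0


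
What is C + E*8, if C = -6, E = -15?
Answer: -126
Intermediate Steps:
C + E*8 = -6 - 15*8 = -6 - 120 = -126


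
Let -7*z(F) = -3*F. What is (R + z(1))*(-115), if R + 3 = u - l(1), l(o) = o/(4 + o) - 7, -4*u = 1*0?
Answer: -3404/7 ≈ -486.29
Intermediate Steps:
u = 0 (u = -0/4 = -¼*0 = 0)
z(F) = 3*F/7 (z(F) = -(-3)*F/7 = 3*F/7)
l(o) = -7 + o/(4 + o) (l(o) = o/(4 + o) - 7 = -7 + o/(4 + o))
R = 19/5 (R = -3 + (0 - 2*(-14 - 3*1)/(4 + 1)) = -3 + (0 - 2*(-14 - 3)/5) = -3 + (0 - 2*(-17)/5) = -3 + (0 - 1*(-34/5)) = -3 + (0 + 34/5) = -3 + 34/5 = 19/5 ≈ 3.8000)
(R + z(1))*(-115) = (19/5 + (3/7)*1)*(-115) = (19/5 + 3/7)*(-115) = (148/35)*(-115) = -3404/7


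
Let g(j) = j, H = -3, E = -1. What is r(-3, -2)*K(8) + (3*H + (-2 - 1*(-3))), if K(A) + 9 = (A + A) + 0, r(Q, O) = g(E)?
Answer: -15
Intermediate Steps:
r(Q, O) = -1
K(A) = -9 + 2*A (K(A) = -9 + ((A + A) + 0) = -9 + (2*A + 0) = -9 + 2*A)
r(-3, -2)*K(8) + (3*H + (-2 - 1*(-3))) = -(-9 + 2*8) + (3*(-3) + (-2 - 1*(-3))) = -(-9 + 16) + (-9 + (-2 + 3)) = -1*7 + (-9 + 1) = -7 - 8 = -15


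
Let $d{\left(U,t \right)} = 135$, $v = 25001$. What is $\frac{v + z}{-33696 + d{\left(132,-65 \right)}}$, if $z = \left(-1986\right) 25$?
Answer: $\frac{24649}{33561} \approx 0.73445$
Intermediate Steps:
$z = -49650$
$\frac{v + z}{-33696 + d{\left(132,-65 \right)}} = \frac{25001 - 49650}{-33696 + 135} = - \frac{24649}{-33561} = \left(-24649\right) \left(- \frac{1}{33561}\right) = \frac{24649}{33561}$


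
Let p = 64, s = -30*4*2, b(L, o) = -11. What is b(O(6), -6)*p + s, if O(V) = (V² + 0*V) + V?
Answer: -944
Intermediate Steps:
O(V) = V + V² (O(V) = (V² + 0) + V = V² + V = V + V²)
s = -240 (s = -5*24*2 = -120*2 = -240)
b(O(6), -6)*p + s = -11*64 - 240 = -704 - 240 = -944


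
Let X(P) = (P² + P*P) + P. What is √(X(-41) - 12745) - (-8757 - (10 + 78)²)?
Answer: 16501 + 4*I*√589 ≈ 16501.0 + 97.077*I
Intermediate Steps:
X(P) = P + 2*P² (X(P) = (P² + P²) + P = 2*P² + P = P + 2*P²)
√(X(-41) - 12745) - (-8757 - (10 + 78)²) = √(-41*(1 + 2*(-41)) - 12745) - (-8757 - (10 + 78)²) = √(-41*(1 - 82) - 12745) - (-8757 - 1*88²) = √(-41*(-81) - 12745) - (-8757 - 1*7744) = √(3321 - 12745) - (-8757 - 7744) = √(-9424) - 1*(-16501) = 4*I*√589 + 16501 = 16501 + 4*I*√589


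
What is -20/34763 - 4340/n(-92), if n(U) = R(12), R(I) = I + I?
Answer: -37717975/208578 ≈ -180.83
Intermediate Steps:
R(I) = 2*I
n(U) = 24 (n(U) = 2*12 = 24)
-20/34763 - 4340/n(-92) = -20/34763 - 4340/24 = -20*1/34763 - 4340*1/24 = -20/34763 - 1085/6 = -37717975/208578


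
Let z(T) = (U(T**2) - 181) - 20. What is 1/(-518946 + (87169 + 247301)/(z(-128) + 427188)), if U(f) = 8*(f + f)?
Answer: -689131/357621441456 ≈ -1.9270e-6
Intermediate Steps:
U(f) = 16*f (U(f) = 8*(2*f) = 16*f)
z(T) = -201 + 16*T**2 (z(T) = (16*T**2 - 181) - 20 = (-181 + 16*T**2) - 20 = -201 + 16*T**2)
1/(-518946 + (87169 + 247301)/(z(-128) + 427188)) = 1/(-518946 + (87169 + 247301)/((-201 + 16*(-128)**2) + 427188)) = 1/(-518946 + 334470/((-201 + 16*16384) + 427188)) = 1/(-518946 + 334470/((-201 + 262144) + 427188)) = 1/(-518946 + 334470/(261943 + 427188)) = 1/(-518946 + 334470/689131) = 1/(-357621441456/689131) = -689131/357621441456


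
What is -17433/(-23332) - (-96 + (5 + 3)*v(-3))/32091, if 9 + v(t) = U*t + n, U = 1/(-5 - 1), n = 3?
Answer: 29616257/39407748 ≈ 0.75153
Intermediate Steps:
U = -1/6 (U = 1/(-6) = -1/6 ≈ -0.16667)
v(t) = -6 - t/6 (v(t) = -9 + (-t/6 + 3) = -9 + (3 - t/6) = -6 - t/6)
-17433/(-23332) - (-96 + (5 + 3)*v(-3))/32091 = -17433/(-23332) - (-96 + (5 + 3)*(-6 - 1/6*(-3)))/32091 = -17433*(-1/23332) - (-96 + 8*(-6 + 1/2))*(1/32091) = 17433/23332 - (-96 + 8*(-11/2))*(1/32091) = 17433/23332 - (-96 - 44)*(1/32091) = 17433/23332 - 1*(-140)*(1/32091) = 17433/23332 + 140*(1/32091) = 17433/23332 + 140/32091 = 29616257/39407748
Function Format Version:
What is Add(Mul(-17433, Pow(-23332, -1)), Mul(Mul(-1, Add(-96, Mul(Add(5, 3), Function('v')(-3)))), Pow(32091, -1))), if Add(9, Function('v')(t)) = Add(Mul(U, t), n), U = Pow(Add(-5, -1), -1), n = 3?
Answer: Rational(29616257, 39407748) ≈ 0.75153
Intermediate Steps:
U = Rational(-1, 6) (U = Pow(-6, -1) = Rational(-1, 6) ≈ -0.16667)
Function('v')(t) = Add(-6, Mul(Rational(-1, 6), t)) (Function('v')(t) = Add(-9, Add(Mul(Rational(-1, 6), t), 3)) = Add(-9, Add(3, Mul(Rational(-1, 6), t))) = Add(-6, Mul(Rational(-1, 6), t)))
Add(Mul(-17433, Pow(-23332, -1)), Mul(Mul(-1, Add(-96, Mul(Add(5, 3), Function('v')(-3)))), Pow(32091, -1))) = Add(Mul(-17433, Pow(-23332, -1)), Mul(Mul(-1, Add(-96, Mul(Add(5, 3), Add(-6, Mul(Rational(-1, 6), -3))))), Pow(32091, -1))) = Add(Mul(-17433, Rational(-1, 23332)), Mul(Mul(-1, Add(-96, Mul(8, Add(-6, Rational(1, 2))))), Rational(1, 32091))) = Add(Rational(17433, 23332), Mul(Mul(-1, Add(-96, Mul(8, Rational(-11, 2)))), Rational(1, 32091))) = Add(Rational(17433, 23332), Mul(Mul(-1, Add(-96, -44)), Rational(1, 32091))) = Add(Rational(17433, 23332), Mul(Mul(-1, -140), Rational(1, 32091))) = Add(Rational(17433, 23332), Mul(140, Rational(1, 32091))) = Add(Rational(17433, 23332), Rational(140, 32091)) = Rational(29616257, 39407748)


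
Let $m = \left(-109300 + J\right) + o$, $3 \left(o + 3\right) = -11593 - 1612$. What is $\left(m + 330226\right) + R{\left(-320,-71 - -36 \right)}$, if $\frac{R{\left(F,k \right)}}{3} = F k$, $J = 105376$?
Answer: $\frac{1066492}{3} \approx 3.555 \cdot 10^{5}$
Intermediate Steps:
$o = - \frac{13214}{3}$ ($o = -3 + \frac{-11593 - 1612}{3} = -3 + \frac{1}{3} \left(-13205\right) = -3 - \frac{13205}{3} = - \frac{13214}{3} \approx -4404.7$)
$m = - \frac{24986}{3}$ ($m = \left(-109300 + 105376\right) - \frac{13214}{3} = -3924 - \frac{13214}{3} = - \frac{24986}{3} \approx -8328.7$)
$R{\left(F,k \right)} = 3 F k$
$\left(m + 330226\right) + R{\left(-320,-71 - -36 \right)} = \left(- \frac{24986}{3} + 330226\right) + 3 \left(-320\right) \left(-71 - -36\right) = \frac{965692}{3} + 3 \left(-320\right) \left(-71 + 36\right) = \frac{965692}{3} + 3 \left(-320\right) \left(-35\right) = \frac{965692}{3} + 33600 = \frac{1066492}{3}$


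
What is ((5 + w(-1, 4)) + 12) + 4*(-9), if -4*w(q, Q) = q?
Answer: -75/4 ≈ -18.750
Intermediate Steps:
w(q, Q) = -q/4
((5 + w(-1, 4)) + 12) + 4*(-9) = ((5 - 1/4*(-1)) + 12) + 4*(-9) = ((5 + 1/4) + 12) - 36 = (21/4 + 12) - 36 = 69/4 - 36 = -75/4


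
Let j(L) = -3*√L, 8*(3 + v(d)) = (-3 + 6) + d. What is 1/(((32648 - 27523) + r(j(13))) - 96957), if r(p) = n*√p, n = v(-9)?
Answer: -1/(91832 + 15*I*√3*13^(¼)/4) ≈ -1.0889e-5 + 1.4625e-9*I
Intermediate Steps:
v(d) = -21/8 + d/8 (v(d) = -3 + ((-3 + 6) + d)/8 = -3 + (3 + d)/8 = -3 + (3/8 + d/8) = -21/8 + d/8)
n = -15/4 (n = -21/8 + (⅛)*(-9) = -21/8 - 9/8 = -15/4 ≈ -3.7500)
r(p) = -15*√p/4
1/(((32648 - 27523) + r(j(13))) - 96957) = 1/(((32648 - 27523) - 15*I*√3*13^(¼)/4) - 96957) = 1/((5125 - 15*I*√3*13^(¼)/4) - 96957) = 1/(-91832 - 15*I*√3*13^(¼)/4)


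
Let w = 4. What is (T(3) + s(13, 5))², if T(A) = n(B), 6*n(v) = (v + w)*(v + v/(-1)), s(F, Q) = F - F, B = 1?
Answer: 0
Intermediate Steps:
s(F, Q) = 0
n(v) = 0 (n(v) = ((v + 4)*(v + v/(-1)))/6 = ((4 + v)*(v + v*(-1)))/6 = ((4 + v)*(v - v))/6 = ((4 + v)*0)/6 = (⅙)*0 = 0)
T(A) = 0
(T(3) + s(13, 5))² = (0 + 0)² = 0² = 0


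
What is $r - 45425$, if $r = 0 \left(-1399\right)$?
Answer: $-45425$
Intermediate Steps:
$r = 0$
$r - 45425 = 0 - 45425 = -45425$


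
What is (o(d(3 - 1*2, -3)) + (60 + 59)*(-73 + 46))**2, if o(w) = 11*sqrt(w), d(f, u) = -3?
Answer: 10323006 - 70686*I*sqrt(3) ≈ 1.0323e+7 - 1.2243e+5*I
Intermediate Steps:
(o(d(3 - 1*2, -3)) + (60 + 59)*(-73 + 46))**2 = (11*sqrt(-3) + (60 + 59)*(-73 + 46))**2 = (11*(I*sqrt(3)) + 119*(-27))**2 = (11*I*sqrt(3) - 3213)**2 = (-3213 + 11*I*sqrt(3))**2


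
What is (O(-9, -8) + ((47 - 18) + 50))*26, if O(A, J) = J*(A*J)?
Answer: -12922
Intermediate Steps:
O(A, J) = A*J²
(O(-9, -8) + ((47 - 18) + 50))*26 = (-9*(-8)² + ((47 - 18) + 50))*26 = (-9*64 + (29 + 50))*26 = (-576 + 79)*26 = -497*26 = -12922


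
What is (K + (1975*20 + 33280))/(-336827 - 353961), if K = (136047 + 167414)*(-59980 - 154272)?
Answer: 16254263348/172697 ≈ 94120.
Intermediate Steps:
K = -65017126172 (K = 303461*(-214252) = -65017126172)
(K + (1975*20 + 33280))/(-336827 - 353961) = (-65017126172 + (1975*20 + 33280))/(-336827 - 353961) = (-65017126172 + (39500 + 33280))/(-690788) = (-65017126172 + 72780)*(-1/690788) = -65017053392*(-1/690788) = 16254263348/172697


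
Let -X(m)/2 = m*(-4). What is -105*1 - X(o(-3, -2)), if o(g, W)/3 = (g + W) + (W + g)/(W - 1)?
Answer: -25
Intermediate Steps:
o(g, W) = 3*W + 3*g + 3*(W + g)/(-1 + W) (o(g, W) = 3*((g + W) + (W + g)/(W - 1)) = 3*((W + g) + (W + g)/(-1 + W)) = 3*(W + g + (W + g)/(-1 + W)) = 3*W + 3*g + 3*(W + g)/(-1 + W))
X(m) = 8*m (X(m) = -2*m*(-4) = -(-8)*m = 8*m)
-105*1 - X(o(-3, -2)) = -105*1 - 8*3*(-2)*(-2 - 3)/(-1 - 2) = -105 - 8*3*(-2)*(-5)/(-3) = -105 - 8*3*(-2)*(-⅓)*(-5) = -105 - 8*(-10) = -105 - 1*(-80) = -105 + 80 = -25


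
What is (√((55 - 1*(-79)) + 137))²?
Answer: 271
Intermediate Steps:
(√((55 - 1*(-79)) + 137))² = (√((55 + 79) + 137))² = (√(134 + 137))² = (√271)² = 271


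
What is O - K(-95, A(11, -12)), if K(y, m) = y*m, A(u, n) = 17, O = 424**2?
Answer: 181391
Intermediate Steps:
O = 179776
K(y, m) = m*y
O - K(-95, A(11, -12)) = 179776 - 17*(-95) = 179776 - 1*(-1615) = 179776 + 1615 = 181391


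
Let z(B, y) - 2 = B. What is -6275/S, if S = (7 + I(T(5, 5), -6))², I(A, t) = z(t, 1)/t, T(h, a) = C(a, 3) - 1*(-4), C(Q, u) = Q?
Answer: -56475/529 ≈ -106.76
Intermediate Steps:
z(B, y) = 2 + B
T(h, a) = 4 + a (T(h, a) = a - 1*(-4) = a + 4 = 4 + a)
I(A, t) = (2 + t)/t
S = 529/9 (S = (7 + (2 - 6)/(-6))² = (7 - ⅙*(-4))² = (7 + ⅔)² = (23/3)² = 529/9 ≈ 58.778)
-6275/S = -6275/529/9 = -6275*9/529 = -56475/529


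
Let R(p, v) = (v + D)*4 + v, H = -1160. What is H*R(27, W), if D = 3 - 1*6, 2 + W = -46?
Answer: 292320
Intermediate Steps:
W = -48 (W = -2 - 46 = -48)
D = -3 (D = 3 - 6 = -3)
R(p, v) = -12 + 5*v (R(p, v) = (v - 3)*4 + v = (-3 + v)*4 + v = (-12 + 4*v) + v = -12 + 5*v)
H*R(27, W) = -1160*(-12 + 5*(-48)) = -1160*(-12 - 240) = -1160*(-252) = 292320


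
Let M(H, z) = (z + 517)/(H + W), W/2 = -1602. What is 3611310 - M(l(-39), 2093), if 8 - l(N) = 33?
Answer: 11660922600/3229 ≈ 3.6113e+6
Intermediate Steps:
W = -3204 (W = 2*(-1602) = -3204)
l(N) = -25 (l(N) = 8 - 1*33 = 8 - 33 = -25)
M(H, z) = (517 + z)/(-3204 + H) (M(H, z) = (z + 517)/(H - 3204) = (517 + z)/(-3204 + H))
3611310 - M(l(-39), 2093) = 3611310 - (517 + 2093)/(-3204 - 25) = 3611310 - 2610/(-3229) = 3611310 - (-1)*2610/3229 = 3611310 - 1*(-2610/3229) = 3611310 + 2610/3229 = 11660922600/3229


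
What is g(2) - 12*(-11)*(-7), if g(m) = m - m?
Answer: -924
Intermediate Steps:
g(m) = 0
g(2) - 12*(-11)*(-7) = 0 - 12*(-11)*(-7) = 0 - (-132)*(-7) = 0 - 1*924 = 0 - 924 = -924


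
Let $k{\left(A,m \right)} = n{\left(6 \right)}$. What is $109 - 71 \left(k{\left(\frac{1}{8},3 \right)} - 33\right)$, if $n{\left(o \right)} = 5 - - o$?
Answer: $1671$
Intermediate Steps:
$n{\left(o \right)} = 5 + o$
$k{\left(A,m \right)} = 11$ ($k{\left(A,m \right)} = 5 + 6 = 11$)
$109 - 71 \left(k{\left(\frac{1}{8},3 \right)} - 33\right) = 109 - 71 \left(11 - 33\right) = 109 - -1562 = 109 + 1562 = 1671$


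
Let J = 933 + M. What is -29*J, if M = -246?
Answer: -19923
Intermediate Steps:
J = 687 (J = 933 - 246 = 687)
-29*J = -29*687 = -19923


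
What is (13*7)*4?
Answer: 364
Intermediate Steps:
(13*7)*4 = 91*4 = 364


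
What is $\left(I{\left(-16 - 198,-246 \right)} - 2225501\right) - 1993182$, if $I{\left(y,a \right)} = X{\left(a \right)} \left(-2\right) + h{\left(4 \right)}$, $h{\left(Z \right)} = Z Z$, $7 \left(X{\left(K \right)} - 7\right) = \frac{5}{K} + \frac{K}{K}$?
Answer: $- \frac{3632284582}{861} \approx -4.2187 \cdot 10^{6}$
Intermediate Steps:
$X{\left(K \right)} = \frac{50}{7} + \frac{5}{7 K}$ ($X{\left(K \right)} = 7 + \frac{\frac{5}{K} + \frac{K}{K}}{7} = 7 + \frac{\frac{5}{K} + 1}{7} = 7 + \frac{1 + \frac{5}{K}}{7} = 7 + \left(\frac{1}{7} + \frac{5}{7 K}\right) = \frac{50}{7} + \frac{5}{7 K}$)
$h{\left(Z \right)} = Z^{2}$
$I{\left(y,a \right)} = 16 - \frac{10 \left(1 + 10 a\right)}{7 a}$ ($I{\left(y,a \right)} = \frac{5 \left(1 + 10 a\right)}{7 a} \left(-2\right) + 4^{2} = - \frac{10 \left(1 + 10 a\right)}{7 a} + 16 = 16 - \frac{10 \left(1 + 10 a\right)}{7 a}$)
$\left(I{\left(-16 - 198,-246 \right)} - 2225501\right) - 1993182 = \left(\frac{2 \left(-5 + 6 \left(-246\right)\right)}{7 \left(-246\right)} - 2225501\right) - 1993182 = \left(\frac{2}{7} \left(- \frac{1}{246}\right) \left(-5 - 1476\right) - 2225501\right) - 1993182 = \left(\frac{2}{7} \left(- \frac{1}{246}\right) \left(-1481\right) - 2225501\right) - 1993182 = \left(\frac{1481}{861} - 2225501\right) - 1993182 = - \frac{1916154880}{861} - 1993182 = - \frac{3632284582}{861}$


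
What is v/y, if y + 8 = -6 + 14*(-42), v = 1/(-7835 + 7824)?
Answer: 1/6622 ≈ 0.00015101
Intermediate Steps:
v = -1/11 (v = 1/(-11) = -1/11 ≈ -0.090909)
y = -602 (y = -8 + (-6 + 14*(-42)) = -8 + (-6 - 588) = -8 - 594 = -602)
v/y = -1/11/(-602) = -1/11*(-1/602) = 1/6622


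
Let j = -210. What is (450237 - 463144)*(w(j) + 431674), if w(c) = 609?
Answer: -5579476681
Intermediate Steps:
(450237 - 463144)*(w(j) + 431674) = (450237 - 463144)*(609 + 431674) = -12907*432283 = -5579476681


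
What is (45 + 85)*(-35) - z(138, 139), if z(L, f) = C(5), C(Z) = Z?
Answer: -4555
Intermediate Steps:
z(L, f) = 5
(45 + 85)*(-35) - z(138, 139) = (45 + 85)*(-35) - 1*5 = 130*(-35) - 5 = -4550 - 5 = -4555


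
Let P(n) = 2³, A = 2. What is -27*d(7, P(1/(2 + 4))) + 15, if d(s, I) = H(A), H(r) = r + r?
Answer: -93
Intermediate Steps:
H(r) = 2*r
P(n) = 8
d(s, I) = 4 (d(s, I) = 2*2 = 4)
-27*d(7, P(1/(2 + 4))) + 15 = -27*4 + 15 = -108 + 15 = -93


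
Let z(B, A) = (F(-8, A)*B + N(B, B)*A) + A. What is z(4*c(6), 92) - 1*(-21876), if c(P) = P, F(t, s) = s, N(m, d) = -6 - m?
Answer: 21416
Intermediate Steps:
z(B, A) = A + A*B + A*(-6 - B) (z(B, A) = (A*B + (-6 - B)*A) + A = (A*B + A*(-6 - B)) + A = A + A*B + A*(-6 - B))
z(4*c(6), 92) - 1*(-21876) = -5*92 - 1*(-21876) = -460 + 21876 = 21416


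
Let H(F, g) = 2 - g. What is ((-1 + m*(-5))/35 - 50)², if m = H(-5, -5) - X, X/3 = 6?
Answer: 2876416/1225 ≈ 2348.1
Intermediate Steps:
X = 18 (X = 3*6 = 18)
m = -11 (m = (2 - 1*(-5)) - 1*18 = (2 + 5) - 18 = 7 - 18 = -11)
((-1 + m*(-5))/35 - 50)² = ((-1 - 11*(-5))/35 - 50)² = ((-1 + 55)*(1/35) - 50)² = (54*(1/35) - 50)² = (54/35 - 50)² = (-1696/35)² = 2876416/1225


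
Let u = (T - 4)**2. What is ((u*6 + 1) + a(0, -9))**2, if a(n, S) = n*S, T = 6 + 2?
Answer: 9409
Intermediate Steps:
T = 8
u = 16 (u = (8 - 4)**2 = 4**2 = 16)
a(n, S) = S*n
((u*6 + 1) + a(0, -9))**2 = ((16*6 + 1) - 9*0)**2 = ((96 + 1) + 0)**2 = (97 + 0)**2 = 97**2 = 9409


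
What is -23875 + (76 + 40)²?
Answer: -10419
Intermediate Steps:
-23875 + (76 + 40)² = -23875 + 116² = -23875 + 13456 = -10419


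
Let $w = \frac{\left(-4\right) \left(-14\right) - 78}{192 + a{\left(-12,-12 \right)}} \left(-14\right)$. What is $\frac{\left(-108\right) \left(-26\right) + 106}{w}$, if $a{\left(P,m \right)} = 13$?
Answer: $\frac{298685}{154} \approx 1939.5$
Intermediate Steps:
$w = \frac{308}{205}$ ($w = \frac{\left(-4\right) \left(-14\right) - 78}{192 + 13} \left(-14\right) = \frac{56 - 78}{205} \left(-14\right) = \left(-22\right) \frac{1}{205} \left(-14\right) = \left(- \frac{22}{205}\right) \left(-14\right) = \frac{308}{205} \approx 1.5024$)
$\frac{\left(-108\right) \left(-26\right) + 106}{w} = \frac{\left(-108\right) \left(-26\right) + 106}{\frac{308}{205}} = \left(2808 + 106\right) \frac{205}{308} = 2914 \cdot \frac{205}{308} = \frac{298685}{154}$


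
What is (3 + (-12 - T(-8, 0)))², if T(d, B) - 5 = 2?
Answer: 256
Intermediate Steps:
T(d, B) = 7 (T(d, B) = 5 + 2 = 7)
(3 + (-12 - T(-8, 0)))² = (3 + (-12 - 1*7))² = (3 + (-12 - 7))² = (3 - 19)² = (-16)² = 256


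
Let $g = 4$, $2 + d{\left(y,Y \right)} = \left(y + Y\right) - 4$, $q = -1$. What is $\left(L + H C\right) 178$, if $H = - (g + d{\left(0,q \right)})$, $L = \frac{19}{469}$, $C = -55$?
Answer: $- \frac{13771148}{469} \approx -29363.0$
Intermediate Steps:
$d{\left(y,Y \right)} = -6 + Y + y$ ($d{\left(y,Y \right)} = -2 - \left(4 - Y - y\right) = -2 + \left(-4 + Y + y\right) = -6 + Y + y$)
$L = \frac{19}{469}$ ($L = 19 \cdot \frac{1}{469} = \frac{19}{469} \approx 0.040512$)
$H = 3$ ($H = - (4 - 7) = \left(-1\right) \left(-3\right) = 3$)
$\left(L + H C\right) 178 = \left(\frac{19}{469} + 3 \left(-55\right)\right) 178 = \left(\frac{19}{469} - 165\right) 178 = \left(- \frac{77366}{469}\right) 178 = - \frac{13771148}{469}$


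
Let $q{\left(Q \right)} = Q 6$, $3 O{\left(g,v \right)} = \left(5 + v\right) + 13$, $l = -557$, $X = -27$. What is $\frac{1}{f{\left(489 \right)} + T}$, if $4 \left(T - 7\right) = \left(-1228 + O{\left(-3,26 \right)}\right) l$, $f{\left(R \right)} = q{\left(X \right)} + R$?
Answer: $\frac{3}{507872} \approx 5.907 \cdot 10^{-6}$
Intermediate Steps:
$O{\left(g,v \right)} = 6 + \frac{v}{3}$ ($O{\left(g,v \right)} = \frac{\left(5 + v\right) + 13}{3} = \frac{18 + v}{3} = 6 + \frac{v}{3}$)
$q{\left(Q \right)} = 6 Q$
$f{\left(R \right)} = -162 + R$ ($f{\left(R \right)} = 6 \left(-27\right) + R = -162 + R$)
$T = \frac{506891}{3}$ ($T = 7 + \frac{\left(-1228 + \left(6 + \frac{1}{3} \cdot 26\right)\right) \left(-557\right)}{4} = 7 + \frac{\left(-1228 + \left(6 + \frac{26}{3}\right)\right) \left(-557\right)}{4} = 7 + \frac{\left(-1228 + \frac{44}{3}\right) \left(-557\right)}{4} = 7 + \frac{\left(- \frac{3640}{3}\right) \left(-557\right)}{4} = 7 + \frac{1}{4} \cdot \frac{2027480}{3} = 7 + \frac{506870}{3} = \frac{506891}{3} \approx 1.6896 \cdot 10^{5}$)
$\frac{1}{f{\left(489 \right)} + T} = \frac{1}{\left(-162 + 489\right) + \frac{506891}{3}} = \frac{1}{327 + \frac{506891}{3}} = \frac{1}{\frac{507872}{3}} = \frac{3}{507872}$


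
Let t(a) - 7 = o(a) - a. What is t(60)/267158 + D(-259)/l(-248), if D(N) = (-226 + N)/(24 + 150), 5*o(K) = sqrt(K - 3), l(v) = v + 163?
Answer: 6439388/197563341 + sqrt(57)/1335790 ≈ 0.032600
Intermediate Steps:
l(v) = 163 + v
o(K) = sqrt(-3 + K)/5 (o(K) = sqrt(K - 3)/5 = sqrt(-3 + K)/5)
D(N) = -113/87 + N/174 (D(N) = (-226 + N)/174 = (-226 + N)*(1/174) = -113/87 + N/174)
t(a) = 7 - a + sqrt(-3 + a)/5 (t(a) = 7 + (sqrt(-3 + a)/5 - a) = 7 + (-a + sqrt(-3 + a)/5) = 7 - a + sqrt(-3 + a)/5)
t(60)/267158 + D(-259)/l(-248) = (7 - 1*60 + sqrt(-3 + 60)/5)/267158 + (-113/87 + (1/174)*(-259))/(163 - 248) = (7 - 60 + sqrt(57)/5)*(1/267158) + (-113/87 - 259/174)/(-85) = (-53 + sqrt(57)/5)*(1/267158) - 485/174*(-1/85) = (-53/267158 + sqrt(57)/1335790) + 97/2958 = 6439388/197563341 + sqrt(57)/1335790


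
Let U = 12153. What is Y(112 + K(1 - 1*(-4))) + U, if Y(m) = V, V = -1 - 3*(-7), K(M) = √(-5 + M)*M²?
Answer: 12173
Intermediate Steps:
K(M) = M²*√(-5 + M)
V = 20 (V = -1 + 21 = 20)
Y(m) = 20
Y(112 + K(1 - 1*(-4))) + U = 20 + 12153 = 12173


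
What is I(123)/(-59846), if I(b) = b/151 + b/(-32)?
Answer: 14637/289175872 ≈ 5.0616e-5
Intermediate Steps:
I(b) = -119*b/4832 (I(b) = b*(1/151) + b*(-1/32) = b/151 - b/32 = -119*b/4832)
I(123)/(-59846) = -119/4832*123/(-59846) = -14637/4832*(-1/59846) = 14637/289175872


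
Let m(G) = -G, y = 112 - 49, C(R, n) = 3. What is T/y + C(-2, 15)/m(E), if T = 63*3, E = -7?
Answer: 24/7 ≈ 3.4286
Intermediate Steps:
y = 63
T = 189
T/y + C(-2, 15)/m(E) = 189/63 + 3/((-1*(-7))) = 189*(1/63) + 3/7 = 3 + 3*(1/7) = 3 + 3/7 = 24/7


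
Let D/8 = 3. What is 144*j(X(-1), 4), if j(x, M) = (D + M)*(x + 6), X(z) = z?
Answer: 20160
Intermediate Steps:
D = 24 (D = 8*3 = 24)
j(x, M) = (6 + x)*(24 + M) (j(x, M) = (24 + M)*(x + 6) = (24 + M)*(6 + x) = (6 + x)*(24 + M))
144*j(X(-1), 4) = 144*(144 + 6*4 + 24*(-1) + 4*(-1)) = 144*(144 + 24 - 24 - 4) = 144*140 = 20160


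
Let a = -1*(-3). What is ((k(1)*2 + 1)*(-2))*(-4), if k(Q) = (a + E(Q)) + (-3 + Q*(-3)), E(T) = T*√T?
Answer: -24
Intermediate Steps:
E(T) = T^(3/2)
a = 3
k(Q) = Q^(3/2) - 3*Q (k(Q) = (3 + Q^(3/2)) + (-3 + Q*(-3)) = (3 + Q^(3/2)) + (-3 - 3*Q) = Q^(3/2) - 3*Q)
((k(1)*2 + 1)*(-2))*(-4) = (((1^(3/2) - 3*1)*2 + 1)*(-2))*(-4) = (((1 - 3)*2 + 1)*(-2))*(-4) = ((-2*2 + 1)*(-2))*(-4) = ((-4 + 1)*(-2))*(-4) = -3*(-2)*(-4) = 6*(-4) = -24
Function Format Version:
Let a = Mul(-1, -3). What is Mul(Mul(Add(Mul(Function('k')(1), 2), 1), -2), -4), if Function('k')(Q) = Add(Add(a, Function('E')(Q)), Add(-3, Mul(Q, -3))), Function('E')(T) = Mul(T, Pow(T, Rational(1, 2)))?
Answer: -24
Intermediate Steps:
Function('E')(T) = Pow(T, Rational(3, 2))
a = 3
Function('k')(Q) = Add(Pow(Q, Rational(3, 2)), Mul(-3, Q)) (Function('k')(Q) = Add(Add(3, Pow(Q, Rational(3, 2))), Add(-3, Mul(Q, -3))) = Add(Add(3, Pow(Q, Rational(3, 2))), Add(-3, Mul(-3, Q))) = Add(Pow(Q, Rational(3, 2)), Mul(-3, Q)))
Mul(Mul(Add(Mul(Function('k')(1), 2), 1), -2), -4) = Mul(Mul(Add(Mul(Add(Pow(1, Rational(3, 2)), Mul(-3, 1)), 2), 1), -2), -4) = Mul(Mul(Add(Mul(Add(1, -3), 2), 1), -2), -4) = Mul(Mul(Add(Mul(-2, 2), 1), -2), -4) = Mul(Mul(Add(-4, 1), -2), -4) = Mul(Mul(-3, -2), -4) = Mul(6, -4) = -24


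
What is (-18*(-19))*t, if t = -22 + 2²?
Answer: -6156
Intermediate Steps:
t = -18 (t = -22 + 4 = -18)
(-18*(-19))*t = -18*(-19)*(-18) = 342*(-18) = -6156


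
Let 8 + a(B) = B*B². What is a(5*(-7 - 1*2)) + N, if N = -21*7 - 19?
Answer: -91299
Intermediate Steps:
a(B) = -8 + B³ (a(B) = -8 + B*B² = -8 + B³)
N = -166 (N = -147 - 19 = -166)
a(5*(-7 - 1*2)) + N = (-8 + (5*(-7 - 1*2))³) - 166 = (-8 + (5*(-7 - 2))³) - 166 = (-8 + (5*(-9))³) - 166 = (-8 + (-45)³) - 166 = (-8 - 91125) - 166 = -91133 - 166 = -91299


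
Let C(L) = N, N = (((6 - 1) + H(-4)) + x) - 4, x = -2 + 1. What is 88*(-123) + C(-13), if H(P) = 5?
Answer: -10819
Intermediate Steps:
x = -1
N = 5 (N = (((6 - 1) + 5) - 1) - 4 = ((5 + 5) - 1) - 4 = (10 - 1) - 4 = 9 - 4 = 5)
C(L) = 5
88*(-123) + C(-13) = 88*(-123) + 5 = -10824 + 5 = -10819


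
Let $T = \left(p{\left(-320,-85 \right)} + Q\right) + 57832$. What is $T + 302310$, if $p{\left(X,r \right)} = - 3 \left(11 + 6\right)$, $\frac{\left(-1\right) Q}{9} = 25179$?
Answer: $133480$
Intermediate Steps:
$Q = -226611$ ($Q = \left(-9\right) 25179 = -226611$)
$p{\left(X,r \right)} = -51$ ($p{\left(X,r \right)} = \left(-3\right) 17 = -51$)
$T = -168830$ ($T = \left(-51 - 226611\right) + 57832 = -226662 + 57832 = -168830$)
$T + 302310 = -168830 + 302310 = 133480$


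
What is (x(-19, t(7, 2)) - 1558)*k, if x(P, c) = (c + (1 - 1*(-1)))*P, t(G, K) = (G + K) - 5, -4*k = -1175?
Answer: -491150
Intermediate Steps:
k = 1175/4 (k = -¼*(-1175) = 1175/4 ≈ 293.75)
t(G, K) = -5 + G + K
x(P, c) = P*(2 + c) (x(P, c) = (c + (1 + 1))*P = (c + 2)*P = (2 + c)*P = P*(2 + c))
(x(-19, t(7, 2)) - 1558)*k = (-19*(2 + (-5 + 7 + 2)) - 1558)*(1175/4) = (-19*(2 + 4) - 1558)*(1175/4) = (-19*6 - 1558)*(1175/4) = (-114 - 1558)*(1175/4) = -1672*1175/4 = -491150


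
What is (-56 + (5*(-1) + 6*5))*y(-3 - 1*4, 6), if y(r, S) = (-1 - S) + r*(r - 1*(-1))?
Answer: -1085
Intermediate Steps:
y(r, S) = -1 - S + r*(1 + r) (y(r, S) = (-1 - S) + r*(r + 1) = (-1 - S) + r*(1 + r) = -1 - S + r*(1 + r))
(-56 + (5*(-1) + 6*5))*y(-3 - 1*4, 6) = (-56 + (5*(-1) + 6*5))*(-1 + (-3 - 1*4) + (-3 - 1*4)² - 1*6) = (-56 + (-5 + 30))*(-1 + (-3 - 4) + (-3 - 4)² - 6) = (-56 + 25)*(-1 - 7 + (-7)² - 6) = -31*(-1 - 7 + 49 - 6) = -31*35 = -1085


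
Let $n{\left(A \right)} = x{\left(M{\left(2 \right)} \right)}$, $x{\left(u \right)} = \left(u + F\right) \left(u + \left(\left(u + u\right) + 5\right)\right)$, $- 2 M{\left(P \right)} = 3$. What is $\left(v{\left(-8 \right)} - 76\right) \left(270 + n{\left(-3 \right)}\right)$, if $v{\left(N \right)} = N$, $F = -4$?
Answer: $-22449$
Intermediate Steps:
$M{\left(P \right)} = - \frac{3}{2}$ ($M{\left(P \right)} = \left(- \frac{1}{2}\right) 3 = - \frac{3}{2}$)
$x{\left(u \right)} = \left(-4 + u\right) \left(5 + 3 u\right)$ ($x{\left(u \right)} = \left(u - 4\right) \left(u + \left(\left(u + u\right) + 5\right)\right) = \left(-4 + u\right) \left(u + \left(2 u + 5\right)\right) = \left(-4 + u\right) \left(u + \left(5 + 2 u\right)\right) = \left(-4 + u\right) \left(5 + 3 u\right)$)
$n{\left(A \right)} = - \frac{11}{4}$ ($n{\left(A \right)} = -20 - - \frac{21}{2} + 3 \left(- \frac{3}{2}\right)^{2} = -20 + \frac{21}{2} + 3 \cdot \frac{9}{4} = -20 + \frac{21}{2} + \frac{27}{4} = - \frac{11}{4}$)
$\left(v{\left(-8 \right)} - 76\right) \left(270 + n{\left(-3 \right)}\right) = \left(-8 - 76\right) \left(270 - \frac{11}{4}\right) = \left(-84\right) \frac{1069}{4} = -22449$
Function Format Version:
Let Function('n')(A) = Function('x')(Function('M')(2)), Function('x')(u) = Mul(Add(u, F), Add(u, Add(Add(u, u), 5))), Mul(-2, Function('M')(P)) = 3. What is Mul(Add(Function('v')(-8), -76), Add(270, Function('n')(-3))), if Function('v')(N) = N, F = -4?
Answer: -22449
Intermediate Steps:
Function('M')(P) = Rational(-3, 2) (Function('M')(P) = Mul(Rational(-1, 2), 3) = Rational(-3, 2))
Function('x')(u) = Mul(Add(-4, u), Add(5, Mul(3, u))) (Function('x')(u) = Mul(Add(u, -4), Add(u, Add(Add(u, u), 5))) = Mul(Add(-4, u), Add(u, Add(Mul(2, u), 5))) = Mul(Add(-4, u), Add(u, Add(5, Mul(2, u)))) = Mul(Add(-4, u), Add(5, Mul(3, u))))
Function('n')(A) = Rational(-11, 4) (Function('n')(A) = Add(-20, Mul(-7, Rational(-3, 2)), Mul(3, Pow(Rational(-3, 2), 2))) = Add(-20, Rational(21, 2), Mul(3, Rational(9, 4))) = Add(-20, Rational(21, 2), Rational(27, 4)) = Rational(-11, 4))
Mul(Add(Function('v')(-8), -76), Add(270, Function('n')(-3))) = Mul(Add(-8, -76), Add(270, Rational(-11, 4))) = Mul(-84, Rational(1069, 4)) = -22449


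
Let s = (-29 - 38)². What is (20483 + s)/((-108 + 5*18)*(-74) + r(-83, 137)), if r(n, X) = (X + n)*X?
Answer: 4162/1455 ≈ 2.8605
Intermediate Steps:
r(n, X) = X*(X + n)
s = 4489 (s = (-67)² = 4489)
(20483 + s)/((-108 + 5*18)*(-74) + r(-83, 137)) = (20483 + 4489)/((-108 + 5*18)*(-74) + 137*(137 - 83)) = 24972/((-108 + 90)*(-74) + 137*54) = 24972/(-18*(-74) + 7398) = 24972/(1332 + 7398) = 24972/8730 = 24972*(1/8730) = 4162/1455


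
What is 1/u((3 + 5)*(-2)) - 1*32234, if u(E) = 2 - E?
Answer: -580211/18 ≈ -32234.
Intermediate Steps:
1/u((3 + 5)*(-2)) - 1*32234 = 1/(2 - (3 + 5)*(-2)) - 1*32234 = 1/(2 - 8*(-2)) - 32234 = 1/(2 - 1*(-16)) - 32234 = 1/(2 + 16) - 32234 = 1/18 - 32234 = -580211/18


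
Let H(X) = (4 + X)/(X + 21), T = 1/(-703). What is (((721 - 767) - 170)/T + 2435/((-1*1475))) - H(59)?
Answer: 716711051/4720 ≈ 1.5185e+5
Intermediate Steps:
T = -1/703 ≈ -0.0014225
H(X) = (4 + X)/(21 + X)
(((721 - 767) - 170)/T + 2435/((-1*1475))) - H(59) = (((721 - 767) - 170)/(-1/703) + 2435/((-1*1475))) - (4 + 59)/(21 + 59) = ((-46 - 170)*(-703) + 2435/(-1475)) - 63/80 = (-216*(-703) + 2435*(-1/1475)) - 63/80 = (151848 - 487/295) - 1*63/80 = 44794673/295 - 63/80 = 716711051/4720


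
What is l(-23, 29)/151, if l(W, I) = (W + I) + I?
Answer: 35/151 ≈ 0.23179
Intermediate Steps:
l(W, I) = W + 2*I (l(W, I) = (I + W) + I = W + 2*I)
l(-23, 29)/151 = (-23 + 2*29)/151 = (-23 + 58)*(1/151) = 35*(1/151) = 35/151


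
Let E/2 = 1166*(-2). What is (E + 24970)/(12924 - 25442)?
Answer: -923/569 ≈ -1.6221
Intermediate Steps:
E = -4664 (E = 2*(1166*(-2)) = 2*(-2332) = -4664)
(E + 24970)/(12924 - 25442) = (-4664 + 24970)/(12924 - 25442) = 20306/(-12518) = 20306*(-1/12518) = -923/569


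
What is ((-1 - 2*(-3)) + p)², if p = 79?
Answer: 7056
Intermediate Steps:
((-1 - 2*(-3)) + p)² = ((-1 - 2*(-3)) + 79)² = ((-1 + 6) + 79)² = (5 + 79)² = 84² = 7056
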